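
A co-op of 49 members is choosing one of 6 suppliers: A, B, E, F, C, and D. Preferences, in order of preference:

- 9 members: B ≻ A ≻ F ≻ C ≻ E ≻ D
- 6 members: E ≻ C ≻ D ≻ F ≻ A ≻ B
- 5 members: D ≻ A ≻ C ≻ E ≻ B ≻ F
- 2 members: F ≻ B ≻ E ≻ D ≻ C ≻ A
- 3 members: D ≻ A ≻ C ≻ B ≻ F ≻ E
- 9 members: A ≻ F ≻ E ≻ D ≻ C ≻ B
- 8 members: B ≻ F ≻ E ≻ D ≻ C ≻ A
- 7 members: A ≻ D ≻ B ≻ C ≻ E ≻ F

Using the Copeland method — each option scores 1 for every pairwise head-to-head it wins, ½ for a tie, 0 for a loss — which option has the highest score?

A

A: beats B, E, F, C, and D → score 5.
B: beats E, F, and C; loses to A and D → score 3.
E: beats C and D; loses to A, B, and F → score 2.
F: beats E, C, and D; loses to A and B → score 3.
C: loses to A, B, E, F, and D → score 0.
D: beats B and C; loses to A, E, and F → score 2.
A has the best pairwise record.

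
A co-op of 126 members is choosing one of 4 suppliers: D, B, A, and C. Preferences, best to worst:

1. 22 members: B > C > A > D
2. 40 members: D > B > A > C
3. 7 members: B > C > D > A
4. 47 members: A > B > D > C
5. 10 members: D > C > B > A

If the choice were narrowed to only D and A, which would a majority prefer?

Voters preferring D to A: 57; preferring A to D: 69.
A wins the head-to-head.

A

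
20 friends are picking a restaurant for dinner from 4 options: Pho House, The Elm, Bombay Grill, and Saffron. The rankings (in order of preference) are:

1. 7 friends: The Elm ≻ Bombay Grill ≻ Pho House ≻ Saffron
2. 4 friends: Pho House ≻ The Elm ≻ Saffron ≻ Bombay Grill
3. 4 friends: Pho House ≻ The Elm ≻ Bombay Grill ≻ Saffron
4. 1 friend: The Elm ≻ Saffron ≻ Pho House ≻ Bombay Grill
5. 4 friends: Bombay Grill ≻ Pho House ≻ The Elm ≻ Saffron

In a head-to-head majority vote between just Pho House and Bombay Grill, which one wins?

Bombay Grill

Voters preferring Pho House to Bombay Grill: 9; preferring Bombay Grill to Pho House: 11.
Bombay Grill wins the head-to-head.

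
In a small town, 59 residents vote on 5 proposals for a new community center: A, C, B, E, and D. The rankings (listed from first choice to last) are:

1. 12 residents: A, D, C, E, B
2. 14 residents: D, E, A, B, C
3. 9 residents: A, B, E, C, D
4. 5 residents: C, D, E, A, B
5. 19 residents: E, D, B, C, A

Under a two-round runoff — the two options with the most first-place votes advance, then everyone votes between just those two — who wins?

Round 1 first-place votes: A 21, C 5, B 0, E 19, D 14.
A and E advance.
Runoff: A is preferred to E by 21 voters; E by 38.
E wins the runoff.

E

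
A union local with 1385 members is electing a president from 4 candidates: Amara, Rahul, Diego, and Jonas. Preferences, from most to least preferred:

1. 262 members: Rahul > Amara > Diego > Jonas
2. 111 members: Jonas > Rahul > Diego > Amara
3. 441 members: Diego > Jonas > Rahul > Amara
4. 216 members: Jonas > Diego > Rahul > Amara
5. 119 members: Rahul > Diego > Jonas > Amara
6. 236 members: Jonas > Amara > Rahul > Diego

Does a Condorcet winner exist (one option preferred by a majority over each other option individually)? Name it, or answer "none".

Checking pairwise contests:
Rahul beats Amara 1149–236.
Jonas beats Rahul 1004–381.
Rahul beats Diego 728–657.
Diego beats Jonas 822–563.
Every option loses at least one head-to-head, so there is no Condorcet winner.

none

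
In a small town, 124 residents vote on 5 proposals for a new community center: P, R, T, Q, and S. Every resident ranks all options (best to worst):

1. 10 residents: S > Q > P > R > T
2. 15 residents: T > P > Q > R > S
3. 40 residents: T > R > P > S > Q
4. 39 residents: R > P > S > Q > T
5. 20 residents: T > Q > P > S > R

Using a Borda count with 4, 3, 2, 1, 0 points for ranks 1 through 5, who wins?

P

P: 10·2 + 15·3 + 40·2 + 39·3 + 20·2 = 302
R: 10·1 + 15·1 + 40·3 + 39·4 + 20·0 = 301
T: 10·0 + 15·4 + 40·4 + 39·0 + 20·4 = 300
Q: 10·3 + 15·2 + 40·0 + 39·1 + 20·3 = 159
S: 10·4 + 15·0 + 40·1 + 39·2 + 20·1 = 178
P has the highest Borda score (302).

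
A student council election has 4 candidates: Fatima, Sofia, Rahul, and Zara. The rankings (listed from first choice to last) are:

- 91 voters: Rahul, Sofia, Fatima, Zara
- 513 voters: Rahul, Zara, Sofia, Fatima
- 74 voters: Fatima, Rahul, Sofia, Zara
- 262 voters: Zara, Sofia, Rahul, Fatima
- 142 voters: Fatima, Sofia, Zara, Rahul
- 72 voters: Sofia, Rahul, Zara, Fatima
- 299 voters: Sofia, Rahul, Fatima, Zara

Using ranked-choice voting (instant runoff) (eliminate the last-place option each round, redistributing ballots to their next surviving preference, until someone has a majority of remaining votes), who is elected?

Round 1: Fatima 216, Sofia 371, Rahul 604, Zara 262. Eliminate Fatima.
Round 2: Sofia 513, Rahul 678, Zara 262. Eliminate Zara.
Round 3: Sofia 775, Rahul 678. Sofia has a majority.

Sofia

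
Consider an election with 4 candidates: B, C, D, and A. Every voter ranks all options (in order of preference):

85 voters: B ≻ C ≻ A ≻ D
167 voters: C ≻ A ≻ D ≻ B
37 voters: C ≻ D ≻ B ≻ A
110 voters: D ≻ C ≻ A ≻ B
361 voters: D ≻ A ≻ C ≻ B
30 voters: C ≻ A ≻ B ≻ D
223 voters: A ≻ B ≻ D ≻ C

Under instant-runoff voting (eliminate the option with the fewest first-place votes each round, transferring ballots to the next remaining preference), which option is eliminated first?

Round 1: B 85, C 234, D 471, A 223. Eliminate B.

B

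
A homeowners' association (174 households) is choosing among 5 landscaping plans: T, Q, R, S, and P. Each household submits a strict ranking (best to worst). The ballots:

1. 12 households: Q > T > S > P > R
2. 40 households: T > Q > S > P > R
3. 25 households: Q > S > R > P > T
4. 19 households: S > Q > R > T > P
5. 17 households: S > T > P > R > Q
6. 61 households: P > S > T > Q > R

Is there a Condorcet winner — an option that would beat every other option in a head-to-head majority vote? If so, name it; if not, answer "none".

S

S vs T: 122–52 for S.
S vs Q: 97–77 for S.
S vs R: 174–0 for S.
S vs P: 113–61 for S.
S beats every other option head-to-head.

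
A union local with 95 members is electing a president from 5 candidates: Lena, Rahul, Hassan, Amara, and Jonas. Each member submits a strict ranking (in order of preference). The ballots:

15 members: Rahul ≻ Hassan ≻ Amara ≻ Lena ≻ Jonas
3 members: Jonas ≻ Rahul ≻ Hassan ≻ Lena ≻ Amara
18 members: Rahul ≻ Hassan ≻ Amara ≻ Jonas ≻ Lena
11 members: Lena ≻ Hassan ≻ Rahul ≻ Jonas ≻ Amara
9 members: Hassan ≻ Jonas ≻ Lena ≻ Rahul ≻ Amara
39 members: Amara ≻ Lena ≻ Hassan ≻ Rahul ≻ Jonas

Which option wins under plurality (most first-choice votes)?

Amara

First-place votes: Lena 11, Rahul 33, Hassan 9, Amara 39, Jonas 3.
Amara has the most first-place votes.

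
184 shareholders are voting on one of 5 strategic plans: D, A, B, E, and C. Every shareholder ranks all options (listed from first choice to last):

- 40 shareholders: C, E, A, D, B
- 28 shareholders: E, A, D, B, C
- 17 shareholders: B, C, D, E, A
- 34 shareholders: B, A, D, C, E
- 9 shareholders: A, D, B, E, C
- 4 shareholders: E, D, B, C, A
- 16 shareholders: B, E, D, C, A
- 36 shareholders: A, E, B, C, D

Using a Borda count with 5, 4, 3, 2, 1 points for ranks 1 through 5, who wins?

A

D: 40·2 + 28·3 + 17·3 + 34·3 + 9·4 + 4·4 + 16·3 + 36·1 = 453
A: 40·3 + 28·4 + 17·1 + 34·4 + 9·5 + 4·1 + 16·1 + 36·5 = 630
B: 40·1 + 28·2 + 17·5 + 34·5 + 9·3 + 4·3 + 16·5 + 36·3 = 578
E: 40·4 + 28·5 + 17·2 + 34·1 + 9·2 + 4·5 + 16·4 + 36·4 = 614
C: 40·5 + 28·1 + 17·4 + 34·2 + 9·1 + 4·2 + 16·2 + 36·2 = 485
A has the highest Borda score (630).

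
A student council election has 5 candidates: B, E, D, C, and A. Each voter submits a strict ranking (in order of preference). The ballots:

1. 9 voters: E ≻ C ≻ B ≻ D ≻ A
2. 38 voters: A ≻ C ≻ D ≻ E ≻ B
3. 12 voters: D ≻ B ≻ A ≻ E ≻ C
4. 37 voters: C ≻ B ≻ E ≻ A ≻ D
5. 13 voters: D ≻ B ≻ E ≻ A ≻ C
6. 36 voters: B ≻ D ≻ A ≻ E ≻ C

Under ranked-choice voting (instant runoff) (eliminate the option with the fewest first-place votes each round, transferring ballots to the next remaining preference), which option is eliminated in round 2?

Round 1: B 36, E 9, D 25, C 37, A 38. Eliminate E.
Round 2: B 36, D 25, C 46, A 38. Eliminate D.

D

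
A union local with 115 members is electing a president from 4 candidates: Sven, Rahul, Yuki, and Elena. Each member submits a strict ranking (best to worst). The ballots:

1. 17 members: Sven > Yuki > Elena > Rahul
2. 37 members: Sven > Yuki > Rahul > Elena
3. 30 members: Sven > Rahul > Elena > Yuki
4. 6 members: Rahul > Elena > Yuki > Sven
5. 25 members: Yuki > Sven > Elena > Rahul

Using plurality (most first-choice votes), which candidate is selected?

First-place votes: Sven 84, Rahul 6, Yuki 25, Elena 0.
Sven has the most first-place votes.

Sven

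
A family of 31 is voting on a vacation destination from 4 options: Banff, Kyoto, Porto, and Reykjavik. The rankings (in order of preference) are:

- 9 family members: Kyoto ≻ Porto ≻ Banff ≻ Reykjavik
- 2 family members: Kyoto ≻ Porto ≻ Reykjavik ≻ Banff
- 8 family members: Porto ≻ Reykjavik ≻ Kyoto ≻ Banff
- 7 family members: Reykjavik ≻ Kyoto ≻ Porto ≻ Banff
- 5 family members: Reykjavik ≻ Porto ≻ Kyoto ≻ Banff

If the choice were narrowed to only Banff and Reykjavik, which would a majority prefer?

Voters preferring Banff to Reykjavik: 9; preferring Reykjavik to Banff: 22.
Reykjavik wins the head-to-head.

Reykjavik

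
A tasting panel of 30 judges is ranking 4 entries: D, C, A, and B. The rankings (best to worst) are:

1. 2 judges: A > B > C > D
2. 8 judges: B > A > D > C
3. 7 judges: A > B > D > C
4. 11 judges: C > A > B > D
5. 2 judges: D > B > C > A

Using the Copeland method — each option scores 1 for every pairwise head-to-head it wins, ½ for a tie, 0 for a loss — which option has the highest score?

A

D: beats C; loses to A and B → score 1.
C: loses to D, A, and B → score 0.
A: beats D, C, and B → score 3.
B: beats D and C; loses to A → score 2.
A has the best pairwise record.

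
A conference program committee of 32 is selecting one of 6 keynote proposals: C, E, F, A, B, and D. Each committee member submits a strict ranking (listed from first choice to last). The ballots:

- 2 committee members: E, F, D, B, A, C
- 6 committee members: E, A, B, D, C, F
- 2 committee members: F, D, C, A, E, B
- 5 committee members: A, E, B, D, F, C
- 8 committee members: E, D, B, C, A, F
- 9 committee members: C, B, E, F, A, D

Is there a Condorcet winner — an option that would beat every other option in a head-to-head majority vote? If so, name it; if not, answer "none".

E

E vs C: 21–11 for E.
E vs F: 30–2 for E.
E vs A: 25–7 for E.
E vs B: 23–9 for E.
E vs D: 30–2 for E.
E beats every other option head-to-head.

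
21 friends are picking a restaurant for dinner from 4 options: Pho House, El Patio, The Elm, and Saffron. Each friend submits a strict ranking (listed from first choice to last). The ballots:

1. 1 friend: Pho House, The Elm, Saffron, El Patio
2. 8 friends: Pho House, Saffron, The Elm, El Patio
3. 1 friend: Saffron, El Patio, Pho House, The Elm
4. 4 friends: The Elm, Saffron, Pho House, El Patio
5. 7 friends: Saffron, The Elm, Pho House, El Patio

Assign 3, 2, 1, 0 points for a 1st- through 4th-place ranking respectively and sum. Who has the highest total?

Saffron

Pho House: 1·3 + 8·3 + 1·1 + 4·1 + 7·1 = 39
El Patio: 1·0 + 8·0 + 1·2 + 4·0 + 7·0 = 2
The Elm: 1·2 + 8·1 + 1·0 + 4·3 + 7·2 = 36
Saffron: 1·1 + 8·2 + 1·3 + 4·2 + 7·3 = 49
Saffron has the highest Borda score (49).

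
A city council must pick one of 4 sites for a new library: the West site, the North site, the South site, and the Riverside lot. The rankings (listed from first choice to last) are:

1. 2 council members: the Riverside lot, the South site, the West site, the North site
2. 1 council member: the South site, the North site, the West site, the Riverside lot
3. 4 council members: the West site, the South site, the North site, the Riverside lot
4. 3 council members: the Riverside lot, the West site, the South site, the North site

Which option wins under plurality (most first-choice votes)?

First-place votes: the West site 4, the North site 0, the South site 1, the Riverside lot 5.
the Riverside lot has the most first-place votes.

the Riverside lot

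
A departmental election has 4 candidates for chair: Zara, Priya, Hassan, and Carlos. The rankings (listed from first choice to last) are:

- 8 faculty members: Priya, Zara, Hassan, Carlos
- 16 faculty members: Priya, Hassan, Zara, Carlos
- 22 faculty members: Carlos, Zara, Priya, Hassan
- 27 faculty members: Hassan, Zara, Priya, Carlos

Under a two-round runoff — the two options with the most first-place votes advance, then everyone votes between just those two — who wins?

Round 1 first-place votes: Zara 0, Priya 24, Hassan 27, Carlos 22.
Hassan and Priya advance.
Runoff: Hassan is preferred to Priya by 27 voters; Priya by 46.
Priya wins the runoff.

Priya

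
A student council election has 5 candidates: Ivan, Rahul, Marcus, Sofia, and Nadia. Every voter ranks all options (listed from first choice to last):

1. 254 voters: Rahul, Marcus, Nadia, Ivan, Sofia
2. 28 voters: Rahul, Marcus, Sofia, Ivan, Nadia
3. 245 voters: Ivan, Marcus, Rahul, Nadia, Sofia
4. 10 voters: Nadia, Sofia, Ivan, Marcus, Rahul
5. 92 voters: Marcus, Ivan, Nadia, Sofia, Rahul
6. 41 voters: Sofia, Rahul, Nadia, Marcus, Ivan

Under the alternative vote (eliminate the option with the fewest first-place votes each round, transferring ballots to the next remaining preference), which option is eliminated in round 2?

Sofia

Round 1: Ivan 245, Rahul 282, Marcus 92, Sofia 41, Nadia 10. Eliminate Nadia.
Round 2: Ivan 245, Rahul 282, Marcus 92, Sofia 51. Eliminate Sofia.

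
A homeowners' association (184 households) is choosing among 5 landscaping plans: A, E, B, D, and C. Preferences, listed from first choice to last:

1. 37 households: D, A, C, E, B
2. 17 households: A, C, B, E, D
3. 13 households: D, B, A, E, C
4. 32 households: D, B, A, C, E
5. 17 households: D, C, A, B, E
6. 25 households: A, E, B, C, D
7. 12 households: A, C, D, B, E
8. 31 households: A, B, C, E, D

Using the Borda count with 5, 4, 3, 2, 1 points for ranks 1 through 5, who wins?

A: 37·4 + 17·5 + 13·3 + 32·3 + 17·3 + 25·5 + 12·5 + 31·5 = 759
E: 37·2 + 17·2 + 13·2 + 32·1 + 17·1 + 25·4 + 12·1 + 31·2 = 357
B: 37·1 + 17·3 + 13·4 + 32·4 + 17·2 + 25·3 + 12·2 + 31·4 = 525
D: 37·5 + 17·1 + 13·5 + 32·5 + 17·5 + 25·1 + 12·3 + 31·1 = 604
C: 37·3 + 17·4 + 13·1 + 32·2 + 17·4 + 25·2 + 12·4 + 31·3 = 515
A has the highest Borda score (759).

A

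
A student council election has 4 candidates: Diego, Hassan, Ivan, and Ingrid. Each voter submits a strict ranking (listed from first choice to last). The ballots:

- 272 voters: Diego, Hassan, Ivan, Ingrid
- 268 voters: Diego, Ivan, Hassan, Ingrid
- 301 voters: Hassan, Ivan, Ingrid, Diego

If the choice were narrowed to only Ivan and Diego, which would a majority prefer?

Voters preferring Ivan to Diego: 301; preferring Diego to Ivan: 540.
Diego wins the head-to-head.

Diego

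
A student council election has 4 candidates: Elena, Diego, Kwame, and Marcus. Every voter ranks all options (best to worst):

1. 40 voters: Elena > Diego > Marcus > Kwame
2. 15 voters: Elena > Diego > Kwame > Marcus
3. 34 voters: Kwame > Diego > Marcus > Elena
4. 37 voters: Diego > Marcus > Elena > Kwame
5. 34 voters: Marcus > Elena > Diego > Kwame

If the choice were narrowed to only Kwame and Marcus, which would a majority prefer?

Marcus

Voters preferring Kwame to Marcus: 49; preferring Marcus to Kwame: 111.
Marcus wins the head-to-head.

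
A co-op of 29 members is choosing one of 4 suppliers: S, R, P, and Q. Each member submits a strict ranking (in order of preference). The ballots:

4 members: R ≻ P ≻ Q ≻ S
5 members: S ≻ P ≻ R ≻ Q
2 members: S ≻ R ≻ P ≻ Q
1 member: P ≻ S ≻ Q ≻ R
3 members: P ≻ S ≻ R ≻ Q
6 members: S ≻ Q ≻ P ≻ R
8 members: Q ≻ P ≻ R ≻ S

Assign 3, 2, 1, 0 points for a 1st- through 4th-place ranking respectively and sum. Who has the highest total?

P

S: 4·0 + 5·3 + 2·3 + 1·2 + 3·2 + 6·3 + 8·0 = 47
R: 4·3 + 5·1 + 2·2 + 1·0 + 3·1 + 6·0 + 8·1 = 32
P: 4·2 + 5·2 + 2·1 + 1·3 + 3·3 + 6·1 + 8·2 = 54
Q: 4·1 + 5·0 + 2·0 + 1·1 + 3·0 + 6·2 + 8·3 = 41
P has the highest Borda score (54).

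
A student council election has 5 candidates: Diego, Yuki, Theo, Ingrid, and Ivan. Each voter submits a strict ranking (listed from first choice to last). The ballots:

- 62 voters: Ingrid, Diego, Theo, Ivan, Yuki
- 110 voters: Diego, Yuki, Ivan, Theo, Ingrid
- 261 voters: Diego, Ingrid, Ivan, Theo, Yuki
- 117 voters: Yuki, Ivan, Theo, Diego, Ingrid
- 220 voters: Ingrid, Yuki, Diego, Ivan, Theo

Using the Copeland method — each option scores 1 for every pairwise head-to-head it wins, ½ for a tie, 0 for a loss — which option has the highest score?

Diego

Diego: beats Yuki, Theo, Ingrid, and Ivan → score 4.
Yuki: beats Theo and Ivan; loses to Diego and Ingrid → score 2.
Theo: loses to Diego, Yuki, Ingrid, and Ivan → score 0.
Ingrid: beats Yuki, Theo, and Ivan; loses to Diego → score 3.
Ivan: beats Theo; loses to Diego, Yuki, and Ingrid → score 1.
Diego has the best pairwise record.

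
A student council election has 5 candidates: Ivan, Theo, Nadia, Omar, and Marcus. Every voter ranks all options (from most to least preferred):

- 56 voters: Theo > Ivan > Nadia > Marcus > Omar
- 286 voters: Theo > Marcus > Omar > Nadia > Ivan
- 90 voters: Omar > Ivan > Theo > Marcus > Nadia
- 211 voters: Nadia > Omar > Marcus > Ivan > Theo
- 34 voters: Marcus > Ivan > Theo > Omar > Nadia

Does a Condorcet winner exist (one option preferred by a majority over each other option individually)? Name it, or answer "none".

Theo

Theo vs Ivan: 342–335 for Theo.
Theo vs Nadia: 466–211 for Theo.
Theo vs Omar: 376–301 for Theo.
Theo vs Marcus: 432–245 for Theo.
Theo beats every other option head-to-head.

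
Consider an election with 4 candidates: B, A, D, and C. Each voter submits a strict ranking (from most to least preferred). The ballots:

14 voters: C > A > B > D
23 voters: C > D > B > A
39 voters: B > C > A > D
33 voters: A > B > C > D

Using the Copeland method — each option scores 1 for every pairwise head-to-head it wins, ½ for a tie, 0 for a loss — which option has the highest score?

B: beats A, D, and C → score 3.
A: beats D; loses to B and C → score 1.
D: loses to B, A, and C → score 0.
C: beats A and D; loses to B → score 2.
B has the best pairwise record.

B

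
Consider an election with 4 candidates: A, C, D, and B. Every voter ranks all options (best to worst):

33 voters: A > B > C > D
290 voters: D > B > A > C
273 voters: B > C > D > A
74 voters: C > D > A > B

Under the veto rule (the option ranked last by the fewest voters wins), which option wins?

D

Last-place votes: A 273, C 290, D 33, B 74.
D is ranked last by the fewest voters, so D wins.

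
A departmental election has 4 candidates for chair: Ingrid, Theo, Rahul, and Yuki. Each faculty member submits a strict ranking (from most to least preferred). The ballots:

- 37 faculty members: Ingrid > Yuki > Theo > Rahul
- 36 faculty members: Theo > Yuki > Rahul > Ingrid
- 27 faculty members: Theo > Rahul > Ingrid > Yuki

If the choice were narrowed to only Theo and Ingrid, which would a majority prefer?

Theo

Voters preferring Theo to Ingrid: 63; preferring Ingrid to Theo: 37.
Theo wins the head-to-head.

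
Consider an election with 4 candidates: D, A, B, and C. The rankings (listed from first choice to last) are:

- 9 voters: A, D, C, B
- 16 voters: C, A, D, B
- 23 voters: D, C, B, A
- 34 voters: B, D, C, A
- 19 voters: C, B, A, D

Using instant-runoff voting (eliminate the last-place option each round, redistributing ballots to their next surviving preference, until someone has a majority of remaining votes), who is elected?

C

Round 1: D 23, A 9, B 34, C 35. Eliminate A.
Round 2: D 32, B 34, C 35. Eliminate D.
Round 3: B 34, C 67. C has a majority.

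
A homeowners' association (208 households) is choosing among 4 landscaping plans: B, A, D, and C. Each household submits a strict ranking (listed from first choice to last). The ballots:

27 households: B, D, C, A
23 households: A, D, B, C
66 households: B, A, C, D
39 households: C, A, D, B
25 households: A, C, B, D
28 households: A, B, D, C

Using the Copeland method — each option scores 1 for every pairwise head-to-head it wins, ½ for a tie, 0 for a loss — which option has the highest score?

A

B: beats D and C; loses to A → score 2.
A: beats B, D, and C → score 3.
D: loses to B, A, and C → score 0.
C: beats D; loses to B and A → score 1.
A has the best pairwise record.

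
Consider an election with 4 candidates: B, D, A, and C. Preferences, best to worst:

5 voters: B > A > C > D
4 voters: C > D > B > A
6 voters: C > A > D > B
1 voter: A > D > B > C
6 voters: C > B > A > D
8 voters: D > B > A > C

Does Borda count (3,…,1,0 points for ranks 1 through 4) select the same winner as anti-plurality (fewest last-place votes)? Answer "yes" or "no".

no

Borda — scores: B 48, D 40, A 39, C 53. Winner: C.
Anti-plurality — last-place votes: B 6, D 11, A 4, C 9. Winner: A.
The two methods disagree.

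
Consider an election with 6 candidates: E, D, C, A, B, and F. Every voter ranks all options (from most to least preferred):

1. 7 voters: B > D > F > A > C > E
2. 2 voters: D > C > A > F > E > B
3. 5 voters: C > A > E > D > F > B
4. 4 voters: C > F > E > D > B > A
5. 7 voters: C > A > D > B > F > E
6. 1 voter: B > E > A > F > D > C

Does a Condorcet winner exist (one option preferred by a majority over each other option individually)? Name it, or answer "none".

C vs E: 25–1 for C.
C vs D: 16–10 for C.
C vs A: 18–8 for C.
C vs B: 18–8 for C.
C vs F: 18–8 for C.
C beats every other option head-to-head.

C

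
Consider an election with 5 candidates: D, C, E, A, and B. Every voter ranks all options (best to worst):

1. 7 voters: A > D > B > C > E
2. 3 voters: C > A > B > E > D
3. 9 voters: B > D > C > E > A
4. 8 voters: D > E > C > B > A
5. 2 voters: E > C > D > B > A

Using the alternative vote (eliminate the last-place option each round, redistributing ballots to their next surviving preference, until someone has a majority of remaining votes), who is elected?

Round 1: D 8, C 3, E 2, A 7, B 9. Eliminate E.
Round 2: D 8, C 5, A 7, B 9. Eliminate C.
Round 3: D 10, A 10, B 9. Eliminate B.
Round 4: D 19, A 10. D has a majority.

D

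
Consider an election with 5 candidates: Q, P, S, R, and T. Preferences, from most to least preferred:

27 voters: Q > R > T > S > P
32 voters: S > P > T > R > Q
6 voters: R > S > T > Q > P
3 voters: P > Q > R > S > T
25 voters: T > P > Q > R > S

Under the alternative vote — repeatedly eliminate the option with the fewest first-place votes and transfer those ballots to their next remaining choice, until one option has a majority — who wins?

Round 1: Q 27, P 3, S 32, R 6, T 25. Eliminate P.
Round 2: Q 30, S 32, R 6, T 25. Eliminate R.
Round 3: Q 30, S 38, T 25. Eliminate T.
Round 4: Q 55, S 38. Q has a majority.

Q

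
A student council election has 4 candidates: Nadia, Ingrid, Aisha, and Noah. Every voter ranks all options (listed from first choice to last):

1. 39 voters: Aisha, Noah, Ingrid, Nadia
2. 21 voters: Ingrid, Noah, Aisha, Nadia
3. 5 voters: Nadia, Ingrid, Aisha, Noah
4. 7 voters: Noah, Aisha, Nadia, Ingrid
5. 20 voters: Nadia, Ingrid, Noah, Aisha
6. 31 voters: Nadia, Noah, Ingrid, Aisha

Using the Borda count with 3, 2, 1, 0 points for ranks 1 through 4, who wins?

Nadia: 39·0 + 21·0 + 5·3 + 7·1 + 20·3 + 31·3 = 175
Ingrid: 39·1 + 21·3 + 5·2 + 7·0 + 20·2 + 31·1 = 183
Aisha: 39·3 + 21·1 + 5·1 + 7·2 + 20·0 + 31·0 = 157
Noah: 39·2 + 21·2 + 5·0 + 7·3 + 20·1 + 31·2 = 223
Noah has the highest Borda score (223).

Noah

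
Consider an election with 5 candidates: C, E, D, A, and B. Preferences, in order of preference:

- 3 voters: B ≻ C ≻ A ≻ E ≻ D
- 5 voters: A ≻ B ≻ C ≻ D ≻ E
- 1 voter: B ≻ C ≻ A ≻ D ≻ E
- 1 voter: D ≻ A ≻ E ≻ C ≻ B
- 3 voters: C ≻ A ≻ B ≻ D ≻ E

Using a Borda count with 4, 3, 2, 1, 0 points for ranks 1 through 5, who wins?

C: 3·3 + 5·2 + 1·3 + 1·1 + 3·4 = 35
E: 3·1 + 5·0 + 1·0 + 1·2 + 3·0 = 5
D: 3·0 + 5·1 + 1·1 + 1·4 + 3·1 = 13
A: 3·2 + 5·4 + 1·2 + 1·3 + 3·3 = 40
B: 3·4 + 5·3 + 1·4 + 1·0 + 3·2 = 37
A has the highest Borda score (40).

A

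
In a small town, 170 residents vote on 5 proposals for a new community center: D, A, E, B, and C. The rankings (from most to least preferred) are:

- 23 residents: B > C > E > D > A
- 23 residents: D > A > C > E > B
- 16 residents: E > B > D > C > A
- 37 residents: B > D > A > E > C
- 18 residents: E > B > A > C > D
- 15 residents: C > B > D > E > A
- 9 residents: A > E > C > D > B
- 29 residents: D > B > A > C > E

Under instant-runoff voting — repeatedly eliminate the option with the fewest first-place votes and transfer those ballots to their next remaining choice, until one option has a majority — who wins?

Round 1: D 52, A 9, E 34, B 60, C 15. Eliminate A.
Round 2: D 52, E 43, B 60, C 15. Eliminate C.
Round 3: D 52, E 43, B 75. Eliminate E.
Round 4: D 61, B 109. B has a majority.

B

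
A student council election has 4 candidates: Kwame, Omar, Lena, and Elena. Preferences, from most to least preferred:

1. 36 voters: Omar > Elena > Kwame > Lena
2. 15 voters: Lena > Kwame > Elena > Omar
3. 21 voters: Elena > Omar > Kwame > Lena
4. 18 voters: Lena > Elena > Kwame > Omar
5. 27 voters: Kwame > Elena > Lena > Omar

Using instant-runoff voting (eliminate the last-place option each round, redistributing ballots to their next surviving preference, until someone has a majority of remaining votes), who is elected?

Round 1: Kwame 27, Omar 36, Lena 33, Elena 21. Eliminate Elena.
Round 2: Kwame 27, Omar 57, Lena 33. Eliminate Kwame.
Round 3: Omar 57, Lena 60. Lena has a majority.

Lena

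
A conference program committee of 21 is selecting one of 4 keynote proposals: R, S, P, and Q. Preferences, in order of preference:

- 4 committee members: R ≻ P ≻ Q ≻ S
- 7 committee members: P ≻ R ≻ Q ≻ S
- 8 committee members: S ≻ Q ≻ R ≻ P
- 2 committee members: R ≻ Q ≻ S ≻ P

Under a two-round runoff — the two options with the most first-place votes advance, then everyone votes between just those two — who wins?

P

Round 1 first-place votes: R 6, S 8, P 7, Q 0.
S and P advance.
Runoff: S is preferred to P by 10 voters; P by 11.
P wins the runoff.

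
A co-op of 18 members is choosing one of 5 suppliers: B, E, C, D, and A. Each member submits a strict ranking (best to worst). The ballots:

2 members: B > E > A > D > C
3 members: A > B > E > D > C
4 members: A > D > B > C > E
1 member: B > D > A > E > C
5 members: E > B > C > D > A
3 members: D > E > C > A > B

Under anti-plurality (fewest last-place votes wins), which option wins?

Last-place votes: B 3, E 4, C 6, D 0, A 5.
D is ranked last by the fewest voters, so D wins.

D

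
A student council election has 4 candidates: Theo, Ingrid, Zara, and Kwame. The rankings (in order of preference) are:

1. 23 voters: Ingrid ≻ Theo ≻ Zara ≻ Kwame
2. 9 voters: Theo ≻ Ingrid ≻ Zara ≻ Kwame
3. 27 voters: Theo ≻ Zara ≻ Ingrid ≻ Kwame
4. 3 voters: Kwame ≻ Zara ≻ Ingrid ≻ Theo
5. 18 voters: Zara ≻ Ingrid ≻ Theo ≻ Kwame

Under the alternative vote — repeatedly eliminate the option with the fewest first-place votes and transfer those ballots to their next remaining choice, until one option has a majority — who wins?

Round 1: Theo 36, Ingrid 23, Zara 18, Kwame 3. Eliminate Kwame.
Round 2: Theo 36, Ingrid 23, Zara 21. Eliminate Zara.
Round 3: Theo 36, Ingrid 44. Ingrid has a majority.

Ingrid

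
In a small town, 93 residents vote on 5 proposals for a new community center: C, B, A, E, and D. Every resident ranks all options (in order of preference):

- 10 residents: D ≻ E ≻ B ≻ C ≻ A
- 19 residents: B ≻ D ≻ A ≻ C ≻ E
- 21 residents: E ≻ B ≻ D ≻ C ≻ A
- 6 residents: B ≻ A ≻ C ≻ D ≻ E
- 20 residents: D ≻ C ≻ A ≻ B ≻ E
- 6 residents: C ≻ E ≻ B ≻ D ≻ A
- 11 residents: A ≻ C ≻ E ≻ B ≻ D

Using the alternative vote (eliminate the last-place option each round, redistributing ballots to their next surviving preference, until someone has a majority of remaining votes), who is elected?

D

Round 1: C 6, B 25, A 11, E 21, D 30. Eliminate C.
Round 2: B 25, A 11, E 27, D 30. Eliminate A.
Round 3: B 25, E 38, D 30. Eliminate B.
Round 4: E 38, D 55. D has a majority.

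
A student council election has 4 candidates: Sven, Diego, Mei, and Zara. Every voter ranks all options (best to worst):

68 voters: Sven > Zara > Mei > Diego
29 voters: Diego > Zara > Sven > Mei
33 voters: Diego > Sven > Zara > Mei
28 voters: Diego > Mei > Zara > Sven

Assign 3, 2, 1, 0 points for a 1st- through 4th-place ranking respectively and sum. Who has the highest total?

Sven: 68·3 + 29·1 + 33·2 + 28·0 = 299
Diego: 68·0 + 29·3 + 33·3 + 28·3 = 270
Mei: 68·1 + 29·0 + 33·0 + 28·2 = 124
Zara: 68·2 + 29·2 + 33·1 + 28·1 = 255
Sven has the highest Borda score (299).

Sven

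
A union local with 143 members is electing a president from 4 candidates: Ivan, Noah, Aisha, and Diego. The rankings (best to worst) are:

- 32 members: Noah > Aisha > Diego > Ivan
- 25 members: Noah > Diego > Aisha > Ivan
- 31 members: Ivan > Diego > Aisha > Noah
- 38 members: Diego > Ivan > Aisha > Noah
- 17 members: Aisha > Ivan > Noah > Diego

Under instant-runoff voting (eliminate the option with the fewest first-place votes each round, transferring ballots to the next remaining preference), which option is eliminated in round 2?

Diego

Round 1: Ivan 31, Noah 57, Aisha 17, Diego 38. Eliminate Aisha.
Round 2: Ivan 48, Noah 57, Diego 38. Eliminate Diego.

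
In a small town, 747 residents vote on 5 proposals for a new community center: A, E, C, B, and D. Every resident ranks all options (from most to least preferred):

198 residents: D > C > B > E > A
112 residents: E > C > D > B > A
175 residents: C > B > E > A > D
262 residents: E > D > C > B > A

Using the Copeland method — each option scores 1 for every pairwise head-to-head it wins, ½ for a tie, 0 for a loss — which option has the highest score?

A: loses to E, C, B, and D → score 0.
E: beats A, C, B, and D → score 4.
C: beats A and B; loses to E and D → score 2.
B: beats A; loses to E, C, and D → score 1.
D: beats A, C, and B; loses to E → score 3.
E has the best pairwise record.

E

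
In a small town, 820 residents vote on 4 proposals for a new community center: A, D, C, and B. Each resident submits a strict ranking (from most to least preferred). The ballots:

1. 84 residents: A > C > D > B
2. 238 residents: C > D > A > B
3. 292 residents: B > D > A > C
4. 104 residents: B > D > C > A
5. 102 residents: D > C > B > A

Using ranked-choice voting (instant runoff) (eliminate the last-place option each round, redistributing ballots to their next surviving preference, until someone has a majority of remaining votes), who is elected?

Round 1: A 84, D 102, C 238, B 396. Eliminate A.
Round 2: D 102, C 322, B 396. Eliminate D.
Round 3: C 424, B 396. C has a majority.

C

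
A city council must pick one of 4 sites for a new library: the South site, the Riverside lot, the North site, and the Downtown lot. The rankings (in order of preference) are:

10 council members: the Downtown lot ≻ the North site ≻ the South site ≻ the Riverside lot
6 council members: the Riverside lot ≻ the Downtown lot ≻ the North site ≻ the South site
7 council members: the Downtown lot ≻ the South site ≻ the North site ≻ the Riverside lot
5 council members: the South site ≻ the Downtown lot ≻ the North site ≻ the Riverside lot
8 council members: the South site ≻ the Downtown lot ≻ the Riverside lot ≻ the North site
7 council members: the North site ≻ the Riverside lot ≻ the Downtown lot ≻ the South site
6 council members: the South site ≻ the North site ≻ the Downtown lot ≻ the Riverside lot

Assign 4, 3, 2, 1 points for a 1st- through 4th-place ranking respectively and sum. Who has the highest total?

the South site: 10·2 + 6·1 + 7·3 + 5·4 + 8·4 + 7·1 + 6·4 = 130
the Riverside lot: 10·1 + 6·4 + 7·1 + 5·1 + 8·2 + 7·3 + 6·1 = 89
the North site: 10·3 + 6·2 + 7·2 + 5·2 + 8·1 + 7·4 + 6·3 = 120
the Downtown lot: 10·4 + 6·3 + 7·4 + 5·3 + 8·3 + 7·2 + 6·2 = 151
the Downtown lot has the highest Borda score (151).

the Downtown lot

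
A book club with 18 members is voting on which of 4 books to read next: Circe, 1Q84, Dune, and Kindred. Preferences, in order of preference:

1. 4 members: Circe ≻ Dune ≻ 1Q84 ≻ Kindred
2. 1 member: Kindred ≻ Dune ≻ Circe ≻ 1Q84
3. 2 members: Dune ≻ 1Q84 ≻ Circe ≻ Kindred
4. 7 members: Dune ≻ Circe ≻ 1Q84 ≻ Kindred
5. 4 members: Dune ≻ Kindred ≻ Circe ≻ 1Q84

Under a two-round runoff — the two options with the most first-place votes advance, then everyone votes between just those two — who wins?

Round 1 first-place votes: Circe 4, 1Q84 0, Dune 13, Kindred 1.
Dune and Circe advance.
Runoff: Dune is preferred to Circe by 14 voters; Circe by 4.
Dune wins the runoff.

Dune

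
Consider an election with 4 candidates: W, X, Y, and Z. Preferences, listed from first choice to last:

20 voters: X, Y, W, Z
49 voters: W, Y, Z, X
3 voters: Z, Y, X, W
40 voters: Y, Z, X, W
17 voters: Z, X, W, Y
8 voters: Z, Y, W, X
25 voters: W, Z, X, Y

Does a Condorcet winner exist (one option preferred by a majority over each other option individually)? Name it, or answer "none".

W

W vs X: 82–80 for W.
W vs Y: 91–71 for W.
W vs Z: 94–68 for W.
W beats every other option head-to-head.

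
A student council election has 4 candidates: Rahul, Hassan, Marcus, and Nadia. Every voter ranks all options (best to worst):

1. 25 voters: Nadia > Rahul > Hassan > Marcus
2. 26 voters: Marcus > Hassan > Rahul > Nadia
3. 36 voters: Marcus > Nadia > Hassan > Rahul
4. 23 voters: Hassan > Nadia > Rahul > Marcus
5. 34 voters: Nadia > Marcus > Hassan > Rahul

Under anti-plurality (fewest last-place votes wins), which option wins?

Hassan

Last-place votes: Rahul 70, Hassan 0, Marcus 48, Nadia 26.
Hassan is ranked last by the fewest voters, so Hassan wins.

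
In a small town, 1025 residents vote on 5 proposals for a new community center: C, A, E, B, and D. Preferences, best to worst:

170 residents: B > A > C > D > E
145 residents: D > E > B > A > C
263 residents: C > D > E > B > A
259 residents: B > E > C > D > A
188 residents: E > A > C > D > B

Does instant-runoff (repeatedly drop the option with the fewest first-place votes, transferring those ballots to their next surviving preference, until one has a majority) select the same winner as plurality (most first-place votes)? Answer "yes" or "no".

no

Instant-runoff — R1 C 263, A 0, E 188, B 429, D 145 (A out); R2 C 263, E 188, B 429, D 145 (D out); R3 C 263, E 333, B 429 (C out); R4 E 596, B 429 (E winner). Winner: E.
Plurality — first-place votes: C 263, A 0, E 188, B 429, D 145. Winner: B.
The two methods disagree.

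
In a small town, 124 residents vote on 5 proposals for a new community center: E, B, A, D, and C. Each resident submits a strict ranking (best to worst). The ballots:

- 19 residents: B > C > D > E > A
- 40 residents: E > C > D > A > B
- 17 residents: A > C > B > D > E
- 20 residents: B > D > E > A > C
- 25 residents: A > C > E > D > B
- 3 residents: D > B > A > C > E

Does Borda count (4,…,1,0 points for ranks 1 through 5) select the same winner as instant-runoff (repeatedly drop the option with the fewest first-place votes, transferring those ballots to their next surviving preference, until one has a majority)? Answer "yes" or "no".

Borda — scores: E 269, B 199, A 234, D 232, C 306. Winner: C.
Instant-runoff — R1 E 40, B 39, A 42, D 3, C 0 (C out); R2 E 40, B 39, A 42, D 3 (D out); R3 E 40, B 42, A 42 (E out); R4 B 42, A 82 (A winner). Winner: A.
The two methods disagree.

no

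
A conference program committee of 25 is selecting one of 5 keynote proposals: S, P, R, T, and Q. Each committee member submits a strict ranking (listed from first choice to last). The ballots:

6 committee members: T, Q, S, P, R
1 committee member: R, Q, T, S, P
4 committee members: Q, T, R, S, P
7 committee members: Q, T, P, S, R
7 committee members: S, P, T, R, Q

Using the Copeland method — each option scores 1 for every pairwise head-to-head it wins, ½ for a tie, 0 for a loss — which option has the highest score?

T

S: beats P and R; loses to T and Q → score 2.
P: beats R; loses to S, T, and Q → score 1.
R: loses to S, P, T, and Q → score 0.
T: beats S, P, R, and Q → score 4.
Q: beats S, P, and R; loses to T → score 3.
T has the best pairwise record.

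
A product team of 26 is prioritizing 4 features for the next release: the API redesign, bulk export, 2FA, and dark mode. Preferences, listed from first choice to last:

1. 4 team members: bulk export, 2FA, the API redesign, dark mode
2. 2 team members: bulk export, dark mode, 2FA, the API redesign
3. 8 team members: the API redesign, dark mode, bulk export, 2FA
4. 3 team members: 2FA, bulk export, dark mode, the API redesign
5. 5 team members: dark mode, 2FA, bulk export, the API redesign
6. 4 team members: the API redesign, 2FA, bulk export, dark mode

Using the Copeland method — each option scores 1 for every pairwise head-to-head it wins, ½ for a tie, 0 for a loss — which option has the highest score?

bulk export

the API redesign: beats dark mode; loses to bulk export and 2FA → score 1.
bulk export: beats the API redesign and 2FA; ties dark mode → score 2.5.
2FA: beats the API redesign; loses to bulk export and dark mode → score 1.
dark mode: beats 2FA; ties bulk export; loses to the API redesign → score 1.5.
bulk export has the best pairwise record.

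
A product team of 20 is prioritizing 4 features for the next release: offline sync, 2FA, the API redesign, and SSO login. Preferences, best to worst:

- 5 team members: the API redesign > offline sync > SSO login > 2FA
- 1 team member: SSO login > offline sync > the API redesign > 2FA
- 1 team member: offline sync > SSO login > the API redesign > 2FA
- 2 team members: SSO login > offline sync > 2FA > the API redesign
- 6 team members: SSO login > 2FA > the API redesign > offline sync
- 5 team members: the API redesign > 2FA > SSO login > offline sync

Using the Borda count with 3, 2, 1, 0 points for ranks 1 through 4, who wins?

SSO login

offline sync: 5·2 + 1·2 + 1·3 + 2·2 + 6·0 + 5·0 = 19
2FA: 5·0 + 1·0 + 1·0 + 2·1 + 6·2 + 5·2 = 24
the API redesign: 5·3 + 1·1 + 1·1 + 2·0 + 6·1 + 5·3 = 38
SSO login: 5·1 + 1·3 + 1·2 + 2·3 + 6·3 + 5·1 = 39
SSO login has the highest Borda score (39).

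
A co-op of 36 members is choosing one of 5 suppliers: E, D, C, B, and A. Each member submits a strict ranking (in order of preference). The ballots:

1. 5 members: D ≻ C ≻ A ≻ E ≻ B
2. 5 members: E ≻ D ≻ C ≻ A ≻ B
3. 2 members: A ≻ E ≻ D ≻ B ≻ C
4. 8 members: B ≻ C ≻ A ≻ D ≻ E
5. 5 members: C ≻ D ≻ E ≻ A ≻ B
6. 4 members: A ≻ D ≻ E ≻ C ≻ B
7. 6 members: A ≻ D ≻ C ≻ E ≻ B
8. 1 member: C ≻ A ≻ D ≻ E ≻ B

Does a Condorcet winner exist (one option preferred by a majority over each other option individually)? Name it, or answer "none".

Checking pairwise contests:
D beats E 29–7.
A beats D 21–15.
D beats C 22–14.
E beats B 28–8.
C beats A 24–12.
Every option loses at least one head-to-head, so there is no Condorcet winner.

none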